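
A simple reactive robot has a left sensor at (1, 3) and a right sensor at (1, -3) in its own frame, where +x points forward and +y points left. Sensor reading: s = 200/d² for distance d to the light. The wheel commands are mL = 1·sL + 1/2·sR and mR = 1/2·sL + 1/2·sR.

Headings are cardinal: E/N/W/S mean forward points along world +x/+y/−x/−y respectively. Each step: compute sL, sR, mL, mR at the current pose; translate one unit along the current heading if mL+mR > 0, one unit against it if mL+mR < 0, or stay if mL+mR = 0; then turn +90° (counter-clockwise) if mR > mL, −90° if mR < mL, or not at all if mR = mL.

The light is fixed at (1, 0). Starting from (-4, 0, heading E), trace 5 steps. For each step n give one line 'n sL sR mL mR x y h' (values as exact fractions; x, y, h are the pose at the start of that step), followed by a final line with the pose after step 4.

0 8 8 12 8 -4 0 E
1 100 4 102 52 -3 0 S
2 200/41 200/29 9900/1189 7000/1189 -3 -1 W
3 25/8 50 225/8 425/16 -4 -1 N
4 8 8 12 8 -4 0 E
final -3 0 S

n=0: pose=(-4,0,E); sL=8, sR=8; mL=12, mR=8; mL+mR=20 → advance +1; mR−mL=-4 → turn -1·90°
n=1: pose=(-3,0,S); sL=100, sR=4; mL=102, mR=52; mL+mR=154 → advance +1; mR−mL=-50 → turn -1·90°
n=2: pose=(-3,-1,W); sL=200/41, sR=200/29; mL=9900/1189, mR=7000/1189; mL+mR=16900/1189 → advance +1; mR−mL=-100/41 → turn -1·90°
n=3: pose=(-4,-1,N); sL=25/8, sR=50; mL=225/8, mR=425/16; mL+mR=875/16 → advance +1; mR−mL=-25/16 → turn -1·90°
n=4: pose=(-4,0,E); sL=8, sR=8; mL=12, mR=8; mL+mR=20 → advance +1; mR−mL=-4 → turn -1·90°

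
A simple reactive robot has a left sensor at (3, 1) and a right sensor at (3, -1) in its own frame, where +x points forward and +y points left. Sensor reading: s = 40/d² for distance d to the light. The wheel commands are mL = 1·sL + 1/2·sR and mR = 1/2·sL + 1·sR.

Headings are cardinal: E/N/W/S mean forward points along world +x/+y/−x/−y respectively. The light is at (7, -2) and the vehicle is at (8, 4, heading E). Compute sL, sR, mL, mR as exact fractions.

left sensor world pos  = (11, 5); dL² = 65
right sensor world pos = (11, 3); dR² = 41
sL = 40/65 = 8/13
sR = 40/41 = 40/41
mL = 1·sL + 1/2·sR = 588/533
mR = 1/2·sL + 1·sR = 684/533

8/13 40/41 588/533 684/533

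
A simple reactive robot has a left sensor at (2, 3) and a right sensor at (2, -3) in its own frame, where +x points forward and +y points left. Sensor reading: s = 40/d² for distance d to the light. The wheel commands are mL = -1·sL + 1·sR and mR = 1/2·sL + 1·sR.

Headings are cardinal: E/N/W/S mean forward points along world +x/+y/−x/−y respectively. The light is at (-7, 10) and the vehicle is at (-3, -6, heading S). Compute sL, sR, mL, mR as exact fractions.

left sensor world pos  = (0, -8); dL² = 373
right sensor world pos = (-6, -8); dR² = 325
sL = 40/373 = 40/373
sR = 40/325 = 8/65
mL = -1·sL + 1·sR = 384/24245
mR = 1/2·sL + 1·sR = 4284/24245

40/373 8/65 384/24245 4284/24245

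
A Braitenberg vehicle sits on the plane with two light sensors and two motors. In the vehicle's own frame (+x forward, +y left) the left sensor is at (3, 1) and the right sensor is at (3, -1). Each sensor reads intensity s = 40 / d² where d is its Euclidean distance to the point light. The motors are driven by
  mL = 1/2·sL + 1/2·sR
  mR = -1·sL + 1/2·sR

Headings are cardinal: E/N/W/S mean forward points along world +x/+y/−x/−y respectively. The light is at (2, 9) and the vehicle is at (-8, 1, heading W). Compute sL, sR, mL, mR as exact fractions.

4/25 20/109 468/2725 -186/2725

left sensor world pos  = (-11, 0); dL² = 250
right sensor world pos = (-11, 2); dR² = 218
sL = 40/250 = 4/25
sR = 40/218 = 20/109
mL = 1/2·sL + 1/2·sR = 468/2725
mR = -1·sL + 1/2·sR = -186/2725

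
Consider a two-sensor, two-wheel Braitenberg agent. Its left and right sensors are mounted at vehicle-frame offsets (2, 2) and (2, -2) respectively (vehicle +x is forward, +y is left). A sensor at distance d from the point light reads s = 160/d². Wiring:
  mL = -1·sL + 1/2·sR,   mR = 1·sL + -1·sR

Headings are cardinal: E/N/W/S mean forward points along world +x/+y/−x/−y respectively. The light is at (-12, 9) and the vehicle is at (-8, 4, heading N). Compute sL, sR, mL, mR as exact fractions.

left sensor world pos  = (-10, 6); dL² = 13
right sensor world pos = (-6, 6); dR² = 45
sL = 160/13 = 160/13
sR = 160/45 = 32/9
mL = -1·sL + 1/2·sR = -1232/117
mR = 1·sL + -1·sR = 1024/117

160/13 32/9 -1232/117 1024/117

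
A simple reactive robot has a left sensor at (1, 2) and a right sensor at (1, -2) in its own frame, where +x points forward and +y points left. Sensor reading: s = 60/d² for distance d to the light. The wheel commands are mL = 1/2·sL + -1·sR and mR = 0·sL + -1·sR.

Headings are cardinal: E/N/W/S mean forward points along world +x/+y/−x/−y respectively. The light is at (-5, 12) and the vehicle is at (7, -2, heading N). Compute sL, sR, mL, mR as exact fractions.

left sensor world pos  = (5, -1); dL² = 269
right sensor world pos = (9, -1); dR² = 365
sL = 60/269 = 60/269
sR = 60/365 = 12/73
mL = 1/2·sL + -1·sR = -1038/19637
mR = 0·sL + -1·sR = -12/73

60/269 12/73 -1038/19637 -12/73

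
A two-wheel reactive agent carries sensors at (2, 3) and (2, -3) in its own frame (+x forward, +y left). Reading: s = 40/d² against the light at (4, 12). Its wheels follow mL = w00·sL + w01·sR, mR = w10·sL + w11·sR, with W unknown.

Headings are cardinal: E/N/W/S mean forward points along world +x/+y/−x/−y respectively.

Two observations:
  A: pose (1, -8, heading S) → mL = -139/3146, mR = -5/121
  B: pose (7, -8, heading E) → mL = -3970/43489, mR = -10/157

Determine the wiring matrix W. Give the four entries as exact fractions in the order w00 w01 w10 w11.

-1 1/2 -1/2 0

obs A: pose=(1,-8,S) → sL=10/121, sR=1/13, mL=-139/3146, mR=-5/121
obs B: pose=(7,-8,E) → sL=20/157, sR=20/277, mL=-3970/43489, mR=-10/157
sensor matrix S = [[10/121, 1/13], [20/157, 20/277]]; det S = -262140/68408197
solve [mL_A; mL_B] = S·[w00; w01] and [mR_A; mR_B] = S·[w10; w11]:
  w00 = -1, w01 = 1/2, w10 = -1/2, w11 = 0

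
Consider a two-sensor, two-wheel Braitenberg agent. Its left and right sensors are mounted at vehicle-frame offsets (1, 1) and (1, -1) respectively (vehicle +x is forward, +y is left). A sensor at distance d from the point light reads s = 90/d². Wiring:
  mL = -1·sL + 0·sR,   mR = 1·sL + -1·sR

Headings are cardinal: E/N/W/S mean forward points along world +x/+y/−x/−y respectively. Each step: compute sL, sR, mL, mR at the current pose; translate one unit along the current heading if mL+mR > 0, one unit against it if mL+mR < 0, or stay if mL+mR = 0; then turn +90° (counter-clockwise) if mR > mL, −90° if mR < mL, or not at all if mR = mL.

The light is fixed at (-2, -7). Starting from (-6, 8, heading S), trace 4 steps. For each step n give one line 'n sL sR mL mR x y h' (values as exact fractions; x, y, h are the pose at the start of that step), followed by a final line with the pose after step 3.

0 18/41 90/221 -18/41 288/9061 -6 8 S
1 45/149 5/13 -45/149 -160/1937 -6 9 E
2 18/65 18/61 -18/65 -72/3965 -7 9 N
3 45/116 45/146 -45/116 675/8468 -7 8 W
final -6 8 S

n=0: pose=(-6,8,S); sL=18/41, sR=90/221; mL=-18/41, mR=288/9061; mL+mR=-90/221 → advance -1; mR−mL=4266/9061 → turn +1·90°
n=1: pose=(-6,9,E); sL=45/149, sR=5/13; mL=-45/149, mR=-160/1937; mL+mR=-5/13 → advance -1; mR−mL=425/1937 → turn +1·90°
n=2: pose=(-7,9,N); sL=18/65, sR=18/61; mL=-18/65, mR=-72/3965; mL+mR=-18/61 → advance -1; mR−mL=1026/3965 → turn +1·90°
n=3: pose=(-7,8,W); sL=45/116, sR=45/146; mL=-45/116, mR=675/8468; mL+mR=-45/146 → advance -1; mR−mL=990/2117 → turn +1·90°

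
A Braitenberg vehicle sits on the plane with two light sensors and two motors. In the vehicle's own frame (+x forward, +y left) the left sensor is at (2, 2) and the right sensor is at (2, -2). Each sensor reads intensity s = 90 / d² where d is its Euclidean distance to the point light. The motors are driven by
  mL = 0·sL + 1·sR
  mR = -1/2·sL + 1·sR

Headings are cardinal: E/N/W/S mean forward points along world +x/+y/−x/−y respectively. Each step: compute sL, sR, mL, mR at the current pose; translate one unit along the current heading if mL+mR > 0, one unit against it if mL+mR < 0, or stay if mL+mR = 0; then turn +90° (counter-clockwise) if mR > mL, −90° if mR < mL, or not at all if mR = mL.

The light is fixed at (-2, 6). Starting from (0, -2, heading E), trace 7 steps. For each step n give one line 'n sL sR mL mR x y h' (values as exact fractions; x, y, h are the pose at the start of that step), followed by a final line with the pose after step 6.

n=0: pose=(0,-2,E); sL=45/26, sR=45/58; mL=45/58, mR=-135/1508; mL+mR=1035/1508 → advance +1; mR−mL=-45/52 → turn -1·90°
n=1: pose=(1,-2,S); sL=18/25, sR=90/101; mL=90/101, mR=1341/2525; mL+mR=3591/2525 → advance +1; mR−mL=-9/25 → turn -1·90°
n=2: pose=(1,-3,W); sL=45/61, sR=9/5; mL=9/5, mR=873/610; mL+mR=1971/610 → advance +1; mR−mL=-45/122 → turn -1·90°
n=3: pose=(0,-3,N); sL=90/49, sR=18/13; mL=18/13, mR=297/637; mL+mR=1179/637 → advance +1; mR−mL=-45/49 → turn -1·90°
n=4: pose=(0,-2,E); sL=45/26, sR=45/58; mL=45/58, mR=-135/1508; mL+mR=1035/1508 → advance +1; mR−mL=-45/52 → turn -1·90°
n=5: pose=(1,-2,S); sL=18/25, sR=90/101; mL=90/101, mR=1341/2525; mL+mR=3591/2525 → advance +1; mR−mL=-9/25 → turn -1·90°
n=6: pose=(1,-3,W); sL=45/61, sR=9/5; mL=9/5, mR=873/610; mL+mR=1971/610 → advance +1; mR−mL=-45/122 → turn -1·90°

0 45/26 45/58 45/58 -135/1508 0 -2 E
1 18/25 90/101 90/101 1341/2525 1 -2 S
2 45/61 9/5 9/5 873/610 1 -3 W
3 90/49 18/13 18/13 297/637 0 -3 N
4 45/26 45/58 45/58 -135/1508 0 -2 E
5 18/25 90/101 90/101 1341/2525 1 -2 S
6 45/61 9/5 9/5 873/610 1 -3 W
final 0 -3 N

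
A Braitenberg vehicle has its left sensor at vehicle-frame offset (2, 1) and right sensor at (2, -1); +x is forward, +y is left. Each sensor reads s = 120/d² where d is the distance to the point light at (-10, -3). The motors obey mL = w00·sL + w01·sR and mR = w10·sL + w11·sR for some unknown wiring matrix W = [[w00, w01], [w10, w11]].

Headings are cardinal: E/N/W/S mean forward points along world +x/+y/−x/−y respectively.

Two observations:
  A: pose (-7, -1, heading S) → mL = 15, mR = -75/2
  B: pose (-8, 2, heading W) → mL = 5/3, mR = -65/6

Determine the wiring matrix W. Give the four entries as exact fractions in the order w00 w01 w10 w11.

obs A: pose=(-7,-1,S) → sL=15/2, sR=30, mL=15, mR=-75/2
obs B: pose=(-8,2,W) → sL=15/2, sR=10/3, mL=5/3, mR=-65/6
sensor matrix S = [[15/2, 30], [15/2, 10/3]]; det S = -200
solve [mL_A; mL_B] = S·[w00; w01] and [mR_A; mR_B] = S·[w10; w11]:
  w00 = 0, w01 = 1/2, w10 = -1, w11 = -1

0 1/2 -1 -1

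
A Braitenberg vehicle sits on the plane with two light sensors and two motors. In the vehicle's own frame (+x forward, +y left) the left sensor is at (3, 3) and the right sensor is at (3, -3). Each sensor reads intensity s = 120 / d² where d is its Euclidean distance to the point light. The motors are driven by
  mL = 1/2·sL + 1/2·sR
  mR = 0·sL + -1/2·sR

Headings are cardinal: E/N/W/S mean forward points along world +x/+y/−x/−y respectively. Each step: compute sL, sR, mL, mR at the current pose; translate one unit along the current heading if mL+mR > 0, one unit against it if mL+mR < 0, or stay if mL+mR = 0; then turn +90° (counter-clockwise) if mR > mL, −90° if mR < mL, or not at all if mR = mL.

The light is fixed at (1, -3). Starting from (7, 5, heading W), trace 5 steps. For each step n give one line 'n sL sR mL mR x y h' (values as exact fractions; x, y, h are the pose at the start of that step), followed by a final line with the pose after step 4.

n=0: pose=(7,5,W); sL=60/17, sR=12/13; mL=492/221, mR=-6/13; mL+mR=30/17 → advance +1; mR−mL=-594/221 → turn -1·90°
n=1: pose=(6,5,N); sL=24/25, sR=24/37; mL=744/925, mR=-12/37; mL+mR=12/25 → advance +1; mR−mL=-1044/925 → turn -1·90°
n=2: pose=(6,6,E); sL=15/26, sR=6/5; mL=231/260, mR=-3/5; mL+mR=15/52 → advance +1; mR−mL=-387/260 → turn -1·90°
n=3: pose=(7,6,S); sL=40/39, sR=8/3; mL=24/13, mR=-4/3; mL+mR=20/39 → advance +1; mR−mL=-124/39 → turn -1·90°
n=4: pose=(7,5,W); sL=60/17, sR=12/13; mL=492/221, mR=-6/13; mL+mR=30/17 → advance +1; mR−mL=-594/221 → turn -1·90°

0 60/17 12/13 492/221 -6/13 7 5 W
1 24/25 24/37 744/925 -12/37 6 5 N
2 15/26 6/5 231/260 -3/5 6 6 E
3 40/39 8/3 24/13 -4/3 7 6 S
4 60/17 12/13 492/221 -6/13 7 5 W
final 6 5 N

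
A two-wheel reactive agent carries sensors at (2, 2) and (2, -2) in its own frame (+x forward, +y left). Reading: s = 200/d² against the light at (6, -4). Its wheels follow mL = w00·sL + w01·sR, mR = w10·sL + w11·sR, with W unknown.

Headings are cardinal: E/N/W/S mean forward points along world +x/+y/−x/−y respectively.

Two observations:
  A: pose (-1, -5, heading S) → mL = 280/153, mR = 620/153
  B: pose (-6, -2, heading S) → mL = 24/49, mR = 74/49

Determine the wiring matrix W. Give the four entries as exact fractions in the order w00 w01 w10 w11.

obs A: pose=(-1,-5,S) → sL=100/17, sR=20/9, mL=280/153, mR=620/153
obs B: pose=(-6,-2,S) → sL=2, sR=50/49, mL=24/49, mR=74/49
sensor matrix S = [[100/17, 20/9], [2, 50/49]]; det S = 11680/7497
solve [mL_A; mL_B] = S·[w00; w01] and [mR_A; mR_B] = S·[w10; w11]:
  w00 = 1/2, w01 = -1/2, w10 = 1/2, w11 = 1/2

1/2 -1/2 1/2 1/2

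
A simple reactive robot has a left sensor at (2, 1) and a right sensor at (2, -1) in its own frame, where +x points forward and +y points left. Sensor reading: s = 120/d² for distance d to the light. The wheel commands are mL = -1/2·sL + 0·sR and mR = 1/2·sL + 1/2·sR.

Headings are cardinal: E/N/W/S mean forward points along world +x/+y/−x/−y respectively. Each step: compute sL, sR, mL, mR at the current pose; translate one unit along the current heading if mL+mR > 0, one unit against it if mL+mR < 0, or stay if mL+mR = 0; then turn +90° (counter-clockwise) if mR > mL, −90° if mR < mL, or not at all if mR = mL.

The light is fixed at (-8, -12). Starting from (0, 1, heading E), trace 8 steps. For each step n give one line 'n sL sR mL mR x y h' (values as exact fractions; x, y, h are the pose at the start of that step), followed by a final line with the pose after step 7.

0 15/37 30/61 -15/74 2025/4514 0 1 E
1 120/289 24/65 -60/289 7368/18785 1 1 N
2 60/109 60/137 -30/109 7380/14933 1 2 W
3 8/15 120/193 -4/15 1672/2895 0 2 S
4 15/37 30/61 -15/74 2025/4514 0 1 E
5 120/289 24/65 -60/289 7368/18785 1 1 N
6 60/109 60/137 -30/109 7380/14933 1 2 W
7 8/15 120/193 -4/15 1672/2895 0 2 S
final 0 1 E

n=0: pose=(0,1,E); sL=15/37, sR=30/61; mL=-15/74, mR=2025/4514; mL+mR=15/61 → advance +1; mR−mL=1470/2257 → turn +1·90°
n=1: pose=(1,1,N); sL=120/289, sR=24/65; mL=-60/289, mR=7368/18785; mL+mR=12/65 → advance +1; mR−mL=11268/18785 → turn +1·90°
n=2: pose=(1,2,W); sL=60/109, sR=60/137; mL=-30/109, mR=7380/14933; mL+mR=30/137 → advance +1; mR−mL=11490/14933 → turn +1·90°
n=3: pose=(0,2,S); sL=8/15, sR=120/193; mL=-4/15, mR=1672/2895; mL+mR=60/193 → advance +1; mR−mL=2444/2895 → turn +1·90°
n=4: pose=(0,1,E); sL=15/37, sR=30/61; mL=-15/74, mR=2025/4514; mL+mR=15/61 → advance +1; mR−mL=1470/2257 → turn +1·90°
n=5: pose=(1,1,N); sL=120/289, sR=24/65; mL=-60/289, mR=7368/18785; mL+mR=12/65 → advance +1; mR−mL=11268/18785 → turn +1·90°
n=6: pose=(1,2,W); sL=60/109, sR=60/137; mL=-30/109, mR=7380/14933; mL+mR=30/137 → advance +1; mR−mL=11490/14933 → turn +1·90°
n=7: pose=(0,2,S); sL=8/15, sR=120/193; mL=-4/15, mR=1672/2895; mL+mR=60/193 → advance +1; mR−mL=2444/2895 → turn +1·90°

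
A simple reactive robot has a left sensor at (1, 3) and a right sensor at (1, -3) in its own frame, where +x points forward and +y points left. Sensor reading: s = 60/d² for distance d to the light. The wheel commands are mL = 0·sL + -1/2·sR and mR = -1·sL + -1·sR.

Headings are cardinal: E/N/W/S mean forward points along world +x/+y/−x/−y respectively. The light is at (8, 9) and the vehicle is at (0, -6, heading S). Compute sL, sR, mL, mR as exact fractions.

left sensor world pos  = (3, -7); dL² = 281
right sensor world pos = (-3, -7); dR² = 377
sL = 60/281 = 60/281
sR = 60/377 = 60/377
mL = 0·sL + -1/2·sR = -30/377
mR = -1·sL + -1·sR = -39480/105937

60/281 60/377 -30/377 -39480/105937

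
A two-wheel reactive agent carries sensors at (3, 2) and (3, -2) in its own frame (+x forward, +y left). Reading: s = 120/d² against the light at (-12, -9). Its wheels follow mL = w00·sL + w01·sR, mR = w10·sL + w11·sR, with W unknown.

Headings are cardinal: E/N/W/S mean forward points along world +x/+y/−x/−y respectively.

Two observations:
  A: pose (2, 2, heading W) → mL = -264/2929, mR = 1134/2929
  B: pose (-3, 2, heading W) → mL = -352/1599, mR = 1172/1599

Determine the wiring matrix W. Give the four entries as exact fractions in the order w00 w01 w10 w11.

-1/2 1/2 1 -1/2

obs A: pose=(2,2,W) → sL=60/101, sR=12/29, mL=-264/2929, mR=1134/2929
obs B: pose=(-3,2,W) → sL=40/39, sR=24/41, mL=-352/1599, mR=1172/1599
sensor matrix S = [[60/101, 12/29], [40/39, 24/41]]; det S = -119680/1561157
solve [mL_A; mL_B] = S·[w00; w01] and [mR_A; mR_B] = S·[w10; w11]:
  w00 = -1/2, w01 = 1/2, w10 = 1, w11 = -1/2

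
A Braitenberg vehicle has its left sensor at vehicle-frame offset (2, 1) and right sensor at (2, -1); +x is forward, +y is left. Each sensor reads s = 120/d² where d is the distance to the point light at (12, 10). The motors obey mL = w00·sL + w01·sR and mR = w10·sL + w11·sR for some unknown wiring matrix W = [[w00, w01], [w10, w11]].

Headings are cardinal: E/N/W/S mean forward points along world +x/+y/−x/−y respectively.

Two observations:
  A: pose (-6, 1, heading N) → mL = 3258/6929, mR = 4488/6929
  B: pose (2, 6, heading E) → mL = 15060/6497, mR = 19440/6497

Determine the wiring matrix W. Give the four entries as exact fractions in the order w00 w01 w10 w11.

obs A: pose=(-6,1,N) → sL=12/41, sR=60/169, mL=3258/6929, mR=4488/6929
obs B: pose=(2,6,E) → sL=120/73, sR=120/89, mL=15060/6497, mR=19440/6497
sensor matrix S = [[12/41, 60/169], [120/73, 120/89]]; det S = -8507520/45017713
solve [mL_A; mL_B] = S·[w00; w01] and [mR_A; mR_B] = S·[w10; w11]:
  w00 = 1, w01 = 1/2, w10 = 1, w11 = 1

1 1/2 1 1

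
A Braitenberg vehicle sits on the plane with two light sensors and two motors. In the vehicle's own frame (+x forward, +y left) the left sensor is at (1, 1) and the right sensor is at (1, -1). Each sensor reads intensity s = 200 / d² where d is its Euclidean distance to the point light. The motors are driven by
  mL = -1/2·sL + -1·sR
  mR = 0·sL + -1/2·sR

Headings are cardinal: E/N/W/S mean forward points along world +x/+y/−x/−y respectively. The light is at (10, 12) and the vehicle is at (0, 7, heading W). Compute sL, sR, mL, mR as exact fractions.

left sensor world pos  = (-1, 6); dL² = 157
right sensor world pos = (-1, 8); dR² = 137
sL = 200/157 = 200/157
sR = 200/137 = 200/137
mL = -1/2·sL + -1·sR = -45100/21509
mR = 0·sL + -1/2·sR = -100/137

200/157 200/137 -45100/21509 -100/137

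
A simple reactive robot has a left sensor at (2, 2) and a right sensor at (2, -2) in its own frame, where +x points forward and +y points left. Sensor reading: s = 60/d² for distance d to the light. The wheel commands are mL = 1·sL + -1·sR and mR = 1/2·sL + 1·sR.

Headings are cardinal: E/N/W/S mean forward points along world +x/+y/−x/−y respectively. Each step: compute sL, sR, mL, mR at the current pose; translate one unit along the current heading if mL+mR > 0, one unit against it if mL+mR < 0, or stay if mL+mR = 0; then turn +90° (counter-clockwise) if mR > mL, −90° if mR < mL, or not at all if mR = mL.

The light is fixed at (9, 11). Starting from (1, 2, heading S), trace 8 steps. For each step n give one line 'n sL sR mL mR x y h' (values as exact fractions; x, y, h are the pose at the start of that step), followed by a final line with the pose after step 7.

0 60/157 60/221 3840/34697 16050/34697 1 2 S
1 3/5 1/3 4/15 19/30 1 1 E
2 12/29 60/89 -672/2581 2274/2581 2 1 N
3 30/101 6/13 -216/1313 801/1313 2 2 W
4 60/157 60/221 3840/34697 16050/34697 1 2 S
5 3/5 1/3 4/15 19/30 1 1 E
6 12/29 60/89 -672/2581 2274/2581 2 1 N
7 30/101 6/13 -216/1313 801/1313 2 2 W
final 1 2 S

n=0: pose=(1,2,S); sL=60/157, sR=60/221; mL=3840/34697, mR=16050/34697; mL+mR=90/157 → advance +1; mR−mL=12210/34697 → turn +1·90°
n=1: pose=(1,1,E); sL=3/5, sR=1/3; mL=4/15, mR=19/30; mL+mR=9/10 → advance +1; mR−mL=11/30 → turn +1·90°
n=2: pose=(2,1,N); sL=12/29, sR=60/89; mL=-672/2581, mR=2274/2581; mL+mR=18/29 → advance +1; mR−mL=2946/2581 → turn +1·90°
n=3: pose=(2,2,W); sL=30/101, sR=6/13; mL=-216/1313, mR=801/1313; mL+mR=45/101 → advance +1; mR−mL=1017/1313 → turn +1·90°
n=4: pose=(1,2,S); sL=60/157, sR=60/221; mL=3840/34697, mR=16050/34697; mL+mR=90/157 → advance +1; mR−mL=12210/34697 → turn +1·90°
n=5: pose=(1,1,E); sL=3/5, sR=1/3; mL=4/15, mR=19/30; mL+mR=9/10 → advance +1; mR−mL=11/30 → turn +1·90°
n=6: pose=(2,1,N); sL=12/29, sR=60/89; mL=-672/2581, mR=2274/2581; mL+mR=18/29 → advance +1; mR−mL=2946/2581 → turn +1·90°
n=7: pose=(2,2,W); sL=30/101, sR=6/13; mL=-216/1313, mR=801/1313; mL+mR=45/101 → advance +1; mR−mL=1017/1313 → turn +1·90°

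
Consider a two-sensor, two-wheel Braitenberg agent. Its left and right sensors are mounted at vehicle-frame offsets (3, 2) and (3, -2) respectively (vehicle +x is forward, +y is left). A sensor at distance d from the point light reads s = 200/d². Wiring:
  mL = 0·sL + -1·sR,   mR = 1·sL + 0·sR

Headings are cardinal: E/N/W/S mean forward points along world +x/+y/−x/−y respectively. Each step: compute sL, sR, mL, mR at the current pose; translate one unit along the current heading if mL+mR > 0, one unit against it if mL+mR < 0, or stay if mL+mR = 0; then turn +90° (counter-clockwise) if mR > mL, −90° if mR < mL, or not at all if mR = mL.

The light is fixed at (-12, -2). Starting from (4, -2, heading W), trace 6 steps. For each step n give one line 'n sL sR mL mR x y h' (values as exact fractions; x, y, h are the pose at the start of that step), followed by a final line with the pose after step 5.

n=0: pose=(4,-2,W); sL=200/173, sR=200/173; mL=-200/173, mR=200/173; mL+mR=0 → advance +0; mR−mL=400/173 → turn +1·90°
n=1: pose=(4,-2,S); sL=200/333, sR=40/41; mL=-40/41, mR=200/333; mL+mR=-5120/13653 → advance -1; mR−mL=21520/13653 → turn +1·90°
n=2: pose=(4,-1,E); sL=20/37, sR=100/181; mL=-100/181, mR=20/37; mL+mR=-80/6697 → advance -1; mR−mL=7320/6697 → turn +1·90°
n=3: pose=(3,-1,N); sL=40/37, sR=40/61; mL=-40/61, mR=40/37; mL+mR=960/2257 → advance +1; mR−mL=3920/2257 → turn +1·90°
n=4: pose=(3,0,W); sL=25/18, sR=5/4; mL=-5/4, mR=25/18; mL+mR=5/36 → advance +1; mR−mL=95/36 → turn +1·90°
n=5: pose=(2,0,S); sL=200/257, sR=40/29; mL=-40/29, mR=200/257; mL+mR=-4480/7453 → advance -1; mR−mL=16080/7453 → turn +1·90°

0 200/173 200/173 -200/173 200/173 4 -2 W
1 200/333 40/41 -40/41 200/333 4 -2 S
2 20/37 100/181 -100/181 20/37 4 -1 E
3 40/37 40/61 -40/61 40/37 3 -1 N
4 25/18 5/4 -5/4 25/18 3 0 W
5 200/257 40/29 -40/29 200/257 2 0 S
final 2 1 E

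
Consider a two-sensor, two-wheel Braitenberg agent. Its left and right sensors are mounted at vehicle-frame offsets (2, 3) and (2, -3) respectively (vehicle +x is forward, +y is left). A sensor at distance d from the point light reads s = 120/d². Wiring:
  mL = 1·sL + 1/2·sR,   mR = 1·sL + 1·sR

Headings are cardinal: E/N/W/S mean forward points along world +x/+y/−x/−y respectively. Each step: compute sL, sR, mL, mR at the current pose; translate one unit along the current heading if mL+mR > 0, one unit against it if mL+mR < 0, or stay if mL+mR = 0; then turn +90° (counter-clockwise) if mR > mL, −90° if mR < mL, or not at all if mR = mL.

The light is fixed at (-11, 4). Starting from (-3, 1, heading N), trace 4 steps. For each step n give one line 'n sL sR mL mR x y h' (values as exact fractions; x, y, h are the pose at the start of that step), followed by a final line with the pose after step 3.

0 60/13 60/61 4050/793 4440/793 -3 1 N
1 120/61 120/37 8100/2257 11760/2257 -3 2 W
2 30/29 15/4 675/232 555/116 -4 2 S
3 40/27 40/39 700/351 880/351 -4 1 E
final -3 1 N

n=0: pose=(-3,1,N); sL=60/13, sR=60/61; mL=4050/793, mR=4440/793; mL+mR=8490/793 → advance +1; mR−mL=30/61 → turn +1·90°
n=1: pose=(-3,2,W); sL=120/61, sR=120/37; mL=8100/2257, mR=11760/2257; mL+mR=19860/2257 → advance +1; mR−mL=60/37 → turn +1·90°
n=2: pose=(-4,2,S); sL=30/29, sR=15/4; mL=675/232, mR=555/116; mL+mR=1785/232 → advance +1; mR−mL=15/8 → turn +1·90°
n=3: pose=(-4,1,E); sL=40/27, sR=40/39; mL=700/351, mR=880/351; mL+mR=1580/351 → advance +1; mR−mL=20/39 → turn +1·90°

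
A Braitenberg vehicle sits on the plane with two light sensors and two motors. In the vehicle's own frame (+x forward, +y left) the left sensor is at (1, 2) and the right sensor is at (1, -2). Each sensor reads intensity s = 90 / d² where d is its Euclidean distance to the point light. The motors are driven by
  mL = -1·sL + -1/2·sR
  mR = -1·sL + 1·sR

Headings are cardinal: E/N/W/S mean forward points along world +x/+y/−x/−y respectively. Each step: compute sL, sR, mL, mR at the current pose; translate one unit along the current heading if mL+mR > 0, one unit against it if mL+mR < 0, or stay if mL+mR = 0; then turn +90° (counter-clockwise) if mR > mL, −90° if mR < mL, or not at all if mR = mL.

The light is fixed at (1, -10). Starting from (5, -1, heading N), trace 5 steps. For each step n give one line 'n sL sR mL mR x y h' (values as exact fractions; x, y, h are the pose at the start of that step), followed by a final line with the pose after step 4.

0 45/52 45/68 -2115/1768 -45/221 5 -1 N
1 2 90/109 -263/109 -128/109 5 -2 W
2 45/49 45/29 -4815/2842 900/1421 6 -2 S
3 90/157 18/17 -2943/2669 1296/2669 6 -1 E
4 45/52 45/68 -2115/1768 -45/221 5 -1 N
final 5 -2 W

n=0: pose=(5,-1,N); sL=45/52, sR=45/68; mL=-2115/1768, mR=-45/221; mL+mR=-2475/1768 → advance -1; mR−mL=135/136 → turn +1·90°
n=1: pose=(5,-2,W); sL=2, sR=90/109; mL=-263/109, mR=-128/109; mL+mR=-391/109 → advance -1; mR−mL=135/109 → turn +1·90°
n=2: pose=(6,-2,S); sL=45/49, sR=45/29; mL=-4815/2842, mR=900/1421; mL+mR=-3015/2842 → advance -1; mR−mL=135/58 → turn +1·90°
n=3: pose=(6,-1,E); sL=90/157, sR=18/17; mL=-2943/2669, mR=1296/2669; mL+mR=-1647/2669 → advance -1; mR−mL=27/17 → turn +1·90°
n=4: pose=(5,-1,N); sL=45/52, sR=45/68; mL=-2115/1768, mR=-45/221; mL+mR=-2475/1768 → advance -1; mR−mL=135/136 → turn +1·90°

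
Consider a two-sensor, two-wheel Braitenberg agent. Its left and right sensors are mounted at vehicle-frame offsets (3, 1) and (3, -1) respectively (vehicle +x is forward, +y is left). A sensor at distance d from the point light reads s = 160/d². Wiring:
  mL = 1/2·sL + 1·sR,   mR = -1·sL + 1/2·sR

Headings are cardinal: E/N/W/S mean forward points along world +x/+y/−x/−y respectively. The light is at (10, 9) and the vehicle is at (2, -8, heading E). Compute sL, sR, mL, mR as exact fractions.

left sensor world pos  = (5, -7); dL² = 281
right sensor world pos = (5, -9); dR² = 349
sL = 160/281 = 160/281
sR = 160/349 = 160/349
mL = 1/2·sL + 1·sR = 72880/98069
mR = -1·sL + 1/2·sR = -33360/98069

160/281 160/349 72880/98069 -33360/98069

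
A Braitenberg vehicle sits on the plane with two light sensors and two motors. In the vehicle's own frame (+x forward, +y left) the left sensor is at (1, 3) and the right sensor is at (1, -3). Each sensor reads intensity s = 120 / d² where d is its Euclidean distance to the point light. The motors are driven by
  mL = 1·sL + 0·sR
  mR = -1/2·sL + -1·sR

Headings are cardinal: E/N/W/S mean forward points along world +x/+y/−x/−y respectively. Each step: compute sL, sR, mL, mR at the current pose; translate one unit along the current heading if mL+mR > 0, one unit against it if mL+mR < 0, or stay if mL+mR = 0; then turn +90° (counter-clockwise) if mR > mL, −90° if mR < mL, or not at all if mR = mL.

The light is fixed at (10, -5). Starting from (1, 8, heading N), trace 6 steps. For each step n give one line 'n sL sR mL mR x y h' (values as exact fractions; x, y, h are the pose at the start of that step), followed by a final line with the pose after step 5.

n=0: pose=(1,8,N); sL=6/17, sR=15/29; mL=6/17, mR=-342/493; mL+mR=-168/493 → advance -1; mR−mL=-516/493 → turn -1·90°
n=1: pose=(1,7,E); sL=120/289, sR=24/29; mL=120/289, mR=-8676/8381; mL+mR=-5196/8381 → advance -1; mR−mL=-12156/8381 → turn -1·90°
n=2: pose=(0,7,S); sL=12/17, sR=12/29; mL=12/17, mR=-378/493; mL+mR=-30/493 → advance -1; mR−mL=-726/493 → turn -1·90°
n=3: pose=(0,8,W); sL=120/221, sR=120/377; mL=120/221, mR=-3780/6409; mL+mR=-300/6409 → advance -1; mR−mL=-7260/6409 → turn -1·90°
n=4: pose=(1,8,N); sL=6/17, sR=15/29; mL=6/17, mR=-342/493; mL+mR=-168/493 → advance -1; mR−mL=-516/493 → turn -1·90°
n=5: pose=(1,7,E); sL=120/289, sR=24/29; mL=120/289, mR=-8676/8381; mL+mR=-5196/8381 → advance -1; mR−mL=-12156/8381 → turn -1·90°

0 6/17 15/29 6/17 -342/493 1 8 N
1 120/289 24/29 120/289 -8676/8381 1 7 E
2 12/17 12/29 12/17 -378/493 0 7 S
3 120/221 120/377 120/221 -3780/6409 0 8 W
4 6/17 15/29 6/17 -342/493 1 8 N
5 120/289 24/29 120/289 -8676/8381 1 7 E
final 0 7 S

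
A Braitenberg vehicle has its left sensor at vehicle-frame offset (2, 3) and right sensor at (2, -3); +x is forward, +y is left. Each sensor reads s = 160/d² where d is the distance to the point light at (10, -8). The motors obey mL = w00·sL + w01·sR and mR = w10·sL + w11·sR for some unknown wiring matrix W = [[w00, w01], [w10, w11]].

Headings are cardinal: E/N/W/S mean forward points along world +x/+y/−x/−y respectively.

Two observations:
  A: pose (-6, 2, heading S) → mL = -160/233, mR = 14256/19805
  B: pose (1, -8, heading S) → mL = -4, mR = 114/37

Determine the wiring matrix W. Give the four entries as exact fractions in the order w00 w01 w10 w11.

obs A: pose=(-6,2,S) → sL=160/233, sR=32/85, mL=-160/233, mR=14256/19805
obs B: pose=(1,-8,S) → sL=4, sR=40/37, mL=-4, mR=114/37
sensor matrix S = [[160/233, 32/85], [4, 40/37]]; det S = -559488/732785
solve [mL_A; mL_B] = S·[w00; w01] and [mR_A; mR_B] = S·[w10; w11]:
  w00 = -1, w01 = 0, w10 = 1/2, w11 = 1

-1 0 1/2 1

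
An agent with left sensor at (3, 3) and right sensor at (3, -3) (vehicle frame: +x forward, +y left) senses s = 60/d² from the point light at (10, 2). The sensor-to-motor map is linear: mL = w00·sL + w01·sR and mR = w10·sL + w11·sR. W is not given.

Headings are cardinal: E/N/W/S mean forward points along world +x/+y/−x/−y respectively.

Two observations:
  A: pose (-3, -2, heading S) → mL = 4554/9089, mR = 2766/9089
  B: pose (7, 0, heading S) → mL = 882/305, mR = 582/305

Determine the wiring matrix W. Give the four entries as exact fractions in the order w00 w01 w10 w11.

1 1/2 1 -1/2

obs A: pose=(-3,-2,S) → sL=60/149, sR=12/61, mL=4554/9089, mR=2766/9089
obs B: pose=(7,0,S) → sL=12/5, sR=60/61, mL=882/305, mR=582/305
sensor matrix S = [[60/149, 12/61], [12/5, 60/61]]; det S = -3456/45445
solve [mL_A; mL_B] = S·[w00; w01] and [mR_A; mR_B] = S·[w10; w11]:
  w00 = 1, w01 = 1/2, w10 = 1, w11 = -1/2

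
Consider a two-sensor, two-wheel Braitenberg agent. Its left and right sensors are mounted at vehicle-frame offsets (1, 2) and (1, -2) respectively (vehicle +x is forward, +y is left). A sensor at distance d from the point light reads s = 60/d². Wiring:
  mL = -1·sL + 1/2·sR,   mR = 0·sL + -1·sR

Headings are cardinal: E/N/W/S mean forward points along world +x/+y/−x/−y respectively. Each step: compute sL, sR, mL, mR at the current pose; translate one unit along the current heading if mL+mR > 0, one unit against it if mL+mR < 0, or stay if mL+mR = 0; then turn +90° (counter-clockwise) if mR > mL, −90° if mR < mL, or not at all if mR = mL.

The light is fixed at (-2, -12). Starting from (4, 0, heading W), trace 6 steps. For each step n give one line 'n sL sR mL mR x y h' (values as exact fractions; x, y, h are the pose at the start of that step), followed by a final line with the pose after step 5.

n=0: pose=(4,0,W); sL=12/25, sR=60/221; mL=-1902/5525, mR=-60/221; mL+mR=-3402/5525 → advance -1; mR−mL=402/5525 → turn +1·90°
n=1: pose=(5,0,S); sL=30/101, sR=30/73; mL=-675/7373, mR=-30/73; mL+mR=-3705/7373 → advance -1; mR−mL=-2355/7373 → turn -1·90°
n=2: pose=(5,1,W); sL=60/157, sR=20/87; mL=-3650/13659, mR=-20/87; mL+mR=-6790/13659 → advance -1; mR−mL=170/4553 → turn +1·90°
n=3: pose=(6,1,S); sL=15/61, sR=1/3; mL=-29/366, mR=-1/3; mL+mR=-151/366 → advance -1; mR−mL=-31/122 → turn -1·90°
n=4: pose=(6,2,W); sL=60/193, sR=12/61; mL=-2502/11773, mR=-12/61; mL+mR=-4818/11773 → advance -1; mR−mL=186/11773 → turn +1·90°
n=5: pose=(7,2,S); sL=6/29, sR=30/109; mL=-219/3161, mR=-30/109; mL+mR=-1089/3161 → advance -1; mR−mL=-651/3161 → turn -1·90°

0 12/25 60/221 -1902/5525 -60/221 4 0 W
1 30/101 30/73 -675/7373 -30/73 5 0 S
2 60/157 20/87 -3650/13659 -20/87 5 1 W
3 15/61 1/3 -29/366 -1/3 6 1 S
4 60/193 12/61 -2502/11773 -12/61 6 2 W
5 6/29 30/109 -219/3161 -30/109 7 2 S
final 7 3 W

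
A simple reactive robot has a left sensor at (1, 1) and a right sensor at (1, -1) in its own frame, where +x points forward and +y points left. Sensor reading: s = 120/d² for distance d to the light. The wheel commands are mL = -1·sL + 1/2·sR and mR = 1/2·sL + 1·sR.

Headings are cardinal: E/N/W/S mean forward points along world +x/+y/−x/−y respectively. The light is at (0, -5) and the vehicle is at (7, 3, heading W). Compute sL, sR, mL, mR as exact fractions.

24/17 40/39 -596/663 1148/663

left sensor world pos  = (6, 2); dL² = 85
right sensor world pos = (6, 4); dR² = 117
sL = 120/85 = 24/17
sR = 120/117 = 40/39
mL = -1·sL + 1/2·sR = -596/663
mR = 1/2·sL + 1·sR = 1148/663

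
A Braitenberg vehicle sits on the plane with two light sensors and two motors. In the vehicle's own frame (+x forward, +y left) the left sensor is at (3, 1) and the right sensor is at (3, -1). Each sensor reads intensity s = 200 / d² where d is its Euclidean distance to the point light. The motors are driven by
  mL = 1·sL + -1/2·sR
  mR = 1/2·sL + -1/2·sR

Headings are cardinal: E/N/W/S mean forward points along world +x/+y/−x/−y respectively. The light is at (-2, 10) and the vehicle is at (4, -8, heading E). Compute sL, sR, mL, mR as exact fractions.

left sensor world pos  = (7, -7); dL² = 370
right sensor world pos = (7, -9); dR² = 442
sL = 200/370 = 20/37
sR = 200/442 = 100/221
mL = 1·sL + -1/2·sR = 2570/8177
mR = 1/2·sL + -1/2·sR = 360/8177

20/37 100/221 2570/8177 360/8177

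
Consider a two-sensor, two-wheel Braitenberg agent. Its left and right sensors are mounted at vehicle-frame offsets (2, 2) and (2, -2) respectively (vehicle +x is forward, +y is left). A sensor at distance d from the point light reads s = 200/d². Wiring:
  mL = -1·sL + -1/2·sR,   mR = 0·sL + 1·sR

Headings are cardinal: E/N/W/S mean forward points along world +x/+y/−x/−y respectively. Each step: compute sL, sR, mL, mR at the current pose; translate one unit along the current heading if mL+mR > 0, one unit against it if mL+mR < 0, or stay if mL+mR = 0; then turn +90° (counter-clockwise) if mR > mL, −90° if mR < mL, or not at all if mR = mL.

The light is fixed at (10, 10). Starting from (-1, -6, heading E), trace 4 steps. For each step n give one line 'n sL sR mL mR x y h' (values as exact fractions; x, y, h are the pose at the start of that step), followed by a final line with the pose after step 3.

0 200/277 40/81 -21740/22437 40/81 -1 -6 E
1 25/49 25/37 -3075/3626 25/37 -2 -6 N
2 200/557 200/421 -139900/234497 200/421 -2 -7 W
3 100/221 20/53 -7510/11713 20/53 -1 -7 S
final -1 -6 E

n=0: pose=(-1,-6,E); sL=200/277, sR=40/81; mL=-21740/22437, mR=40/81; mL+mR=-10660/22437 → advance -1; mR−mL=10940/7479 → turn +1·90°
n=1: pose=(-2,-6,N); sL=25/49, sR=25/37; mL=-3075/3626, mR=25/37; mL+mR=-625/3626 → advance -1; mR−mL=5525/3626 → turn +1·90°
n=2: pose=(-2,-7,W); sL=200/557, sR=200/421; mL=-139900/234497, mR=200/421; mL+mR=-28500/234497 → advance -1; mR−mL=251300/234497 → turn +1·90°
n=3: pose=(-1,-7,S); sL=100/221, sR=20/53; mL=-7510/11713, mR=20/53; mL+mR=-3090/11713 → advance -1; mR−mL=11930/11713 → turn +1·90°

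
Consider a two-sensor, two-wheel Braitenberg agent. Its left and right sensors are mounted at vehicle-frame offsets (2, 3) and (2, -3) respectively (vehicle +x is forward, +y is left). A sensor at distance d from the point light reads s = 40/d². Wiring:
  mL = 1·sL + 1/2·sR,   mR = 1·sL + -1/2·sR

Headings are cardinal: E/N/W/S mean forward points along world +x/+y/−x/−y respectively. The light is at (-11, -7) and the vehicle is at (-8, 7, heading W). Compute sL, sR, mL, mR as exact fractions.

20/61 4/29 702/1769 458/1769

left sensor world pos  = (-10, 4); dL² = 122
right sensor world pos = (-10, 10); dR² = 290
sL = 40/122 = 20/61
sR = 40/290 = 4/29
mL = 1·sL + 1/2·sR = 702/1769
mR = 1·sL + -1/2·sR = 458/1769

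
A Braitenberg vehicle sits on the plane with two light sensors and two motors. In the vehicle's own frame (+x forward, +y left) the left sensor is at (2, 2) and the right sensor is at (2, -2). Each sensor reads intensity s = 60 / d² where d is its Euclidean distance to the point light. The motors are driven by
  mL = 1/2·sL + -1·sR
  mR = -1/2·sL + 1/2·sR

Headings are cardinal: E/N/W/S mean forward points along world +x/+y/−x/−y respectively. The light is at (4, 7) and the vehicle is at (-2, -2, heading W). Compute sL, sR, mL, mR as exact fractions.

left sensor world pos  = (-4, -4); dL² = 185
right sensor world pos = (-4, 0); dR² = 113
sL = 60/185 = 12/37
sR = 60/113 = 60/113
mL = 1/2·sL + -1·sR = -1542/4181
mR = -1/2·sL + 1/2·sR = 432/4181

12/37 60/113 -1542/4181 432/4181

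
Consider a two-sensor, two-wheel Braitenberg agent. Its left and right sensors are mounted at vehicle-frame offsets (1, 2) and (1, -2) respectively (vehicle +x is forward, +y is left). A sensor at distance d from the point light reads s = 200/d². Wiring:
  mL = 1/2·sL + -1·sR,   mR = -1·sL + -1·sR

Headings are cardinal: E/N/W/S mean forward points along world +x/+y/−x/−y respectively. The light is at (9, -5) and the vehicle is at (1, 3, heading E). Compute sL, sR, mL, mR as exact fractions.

left sensor world pos  = (2, 5); dL² = 149
right sensor world pos = (2, 1); dR² = 85
sL = 200/149 = 200/149
sR = 200/85 = 40/17
mL = 1/2·sL + -1·sR = -4260/2533
mR = -1·sL + -1·sR = -9360/2533

200/149 40/17 -4260/2533 -9360/2533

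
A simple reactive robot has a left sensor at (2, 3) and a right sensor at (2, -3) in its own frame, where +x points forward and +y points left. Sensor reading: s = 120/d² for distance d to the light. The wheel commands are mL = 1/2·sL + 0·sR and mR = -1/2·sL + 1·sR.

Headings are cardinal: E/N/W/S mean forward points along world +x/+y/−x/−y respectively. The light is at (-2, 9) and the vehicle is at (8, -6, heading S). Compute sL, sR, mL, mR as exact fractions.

60/229 60/169 30/229 8670/38701

left sensor world pos  = (11, -8); dL² = 458
right sensor world pos = (5, -8); dR² = 338
sL = 120/458 = 60/229
sR = 120/338 = 60/169
mL = 1/2·sL + 0·sR = 30/229
mR = -1/2·sL + 1·sR = 8670/38701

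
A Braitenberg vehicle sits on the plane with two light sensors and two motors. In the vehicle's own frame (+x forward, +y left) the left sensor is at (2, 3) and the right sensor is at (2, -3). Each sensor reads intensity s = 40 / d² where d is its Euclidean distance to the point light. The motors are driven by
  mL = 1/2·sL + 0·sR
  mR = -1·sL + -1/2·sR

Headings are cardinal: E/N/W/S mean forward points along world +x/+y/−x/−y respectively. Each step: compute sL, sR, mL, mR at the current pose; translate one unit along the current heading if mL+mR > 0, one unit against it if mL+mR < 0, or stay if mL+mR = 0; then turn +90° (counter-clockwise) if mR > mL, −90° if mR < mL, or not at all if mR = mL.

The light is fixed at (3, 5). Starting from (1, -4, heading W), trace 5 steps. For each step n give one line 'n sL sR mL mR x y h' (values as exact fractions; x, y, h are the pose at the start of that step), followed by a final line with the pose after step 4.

0 1/4 10/13 1/8 -33/52 1 -4 W
1 8/13 40/53 4/13 -684/689 2 -4 N
2 4/5 4/17 2/5 -78/85 2 -5 E
3 8/29 40/169 4/29 -1932/4901 1 -5 S
4 1/4 10/13 1/8 -33/52 1 -4 W
final 2 -4 N

n=0: pose=(1,-4,W); sL=1/4, sR=10/13; mL=1/8, mR=-33/52; mL+mR=-53/104 → advance -1; mR−mL=-79/104 → turn -1·90°
n=1: pose=(2,-4,N); sL=8/13, sR=40/53; mL=4/13, mR=-684/689; mL+mR=-472/689 → advance -1; mR−mL=-896/689 → turn -1·90°
n=2: pose=(2,-5,E); sL=4/5, sR=4/17; mL=2/5, mR=-78/85; mL+mR=-44/85 → advance -1; mR−mL=-112/85 → turn -1·90°
n=3: pose=(1,-5,S); sL=8/29, sR=40/169; mL=4/29, mR=-1932/4901; mL+mR=-1256/4901 → advance -1; mR−mL=-2608/4901 → turn -1·90°
n=4: pose=(1,-4,W); sL=1/4, sR=10/13; mL=1/8, mR=-33/52; mL+mR=-53/104 → advance -1; mR−mL=-79/104 → turn -1·90°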